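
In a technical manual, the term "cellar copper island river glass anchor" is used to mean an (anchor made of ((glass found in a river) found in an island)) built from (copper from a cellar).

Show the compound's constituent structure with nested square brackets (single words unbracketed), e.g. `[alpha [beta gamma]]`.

[[cellar copper] [[island [river glass]] anchor]]

The outermost head in the paraphrase is "anchor" (specifically "island river glass anchor"), modified by "cellar copper".
Inside "cellar copper": head "copper", modifier "cellar".
Inside "island river glass anchor": head "anchor", modifier "island river glass".
Inside "island river glass": head "glass" (specifically "river glass"), modifier "island".
Inside "river glass": head "glass", modifier "river".
So the structure is [[cellar copper] [[island [river glass]] anchor]].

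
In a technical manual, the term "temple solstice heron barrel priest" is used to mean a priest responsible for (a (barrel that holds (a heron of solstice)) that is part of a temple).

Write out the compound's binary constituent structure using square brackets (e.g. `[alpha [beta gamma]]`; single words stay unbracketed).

[[temple [[solstice heron] barrel]] priest]

Overall it is a kind of priest; the modifier is "temple solstice heron barrel".
Within "temple solstice heron barrel", the head is "barrel" (specifically "solstice heron barrel") and the modifier is "temple".
Within "solstice heron barrel", the head is "barrel" and the modifier is "solstice heron".
Within "solstice heron", the head is "heron" and the modifier is "solstice".
So the structure is [[temple [[solstice heron] barrel]] priest].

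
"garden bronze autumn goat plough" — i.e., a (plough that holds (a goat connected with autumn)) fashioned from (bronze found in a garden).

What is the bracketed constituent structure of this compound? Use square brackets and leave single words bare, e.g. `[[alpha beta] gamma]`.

[[garden bronze] [[autumn goat] plough]]

The outermost head in the paraphrase is "plough" (specifically "autumn goat plough"), modified by "garden bronze".
"garden bronze" → head "bronze", modifier "garden".
"autumn goat plough" → head "plough", modifier "autumn goat".
"autumn goat" → head "goat", modifier "autumn".
Assembled: [[garden bronze] [[autumn goat] plough]].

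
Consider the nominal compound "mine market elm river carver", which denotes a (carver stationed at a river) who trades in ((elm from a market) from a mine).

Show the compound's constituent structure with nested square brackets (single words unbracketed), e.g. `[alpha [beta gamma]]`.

At the top level: head "carver" (specifically "river carver"); modifier "mine market elm".
Within "mine market elm", the head is "elm" (specifically "market elm") and the modifier is "mine".
Within "market elm", the head is "elm" and the modifier is "market".
Within "river carver", the head is "carver" and the modifier is "river".
Putting it together: [[mine [market elm]] [river carver]].

[[mine [market elm]] [river carver]]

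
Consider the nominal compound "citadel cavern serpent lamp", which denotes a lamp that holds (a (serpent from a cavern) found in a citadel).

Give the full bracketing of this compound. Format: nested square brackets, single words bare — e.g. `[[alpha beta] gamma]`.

At the top level: head "lamp"; modifier "citadel cavern serpent".
Within "citadel cavern serpent", the head is "serpent" (specifically "cavern serpent") and the modifier is "citadel".
Within "cavern serpent", the head is "serpent" and the modifier is "cavern".
So the structure is [[citadel [cavern serpent]] lamp].

[[citadel [cavern serpent]] lamp]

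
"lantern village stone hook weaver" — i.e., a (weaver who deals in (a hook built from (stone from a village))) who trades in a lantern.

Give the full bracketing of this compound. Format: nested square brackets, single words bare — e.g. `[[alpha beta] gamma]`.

[lantern [[[village stone] hook] weaver]]

Overall it is a kind of weaver (specifically "village stone hook weaver"); the modifier is "lantern".
Inside "village stone hook weaver": head "weaver", modifier "village stone hook".
Inside "village stone hook": head "hook", modifier "village stone".
Inside "village stone": head "stone", modifier "village".
Assembled: [lantern [[[village stone] hook] weaver]].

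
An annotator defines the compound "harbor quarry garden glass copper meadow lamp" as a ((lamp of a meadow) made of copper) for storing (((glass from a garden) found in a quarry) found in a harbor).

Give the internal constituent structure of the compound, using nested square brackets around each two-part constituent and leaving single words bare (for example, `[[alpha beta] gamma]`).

Whole compound: head "lamp" (specifically "copper meadow lamp"), modifier "harbor quarry garden glass".
"harbor quarry garden glass" → head "glass" (specifically "quarry garden glass"), modifier "harbor".
"quarry garden glass" → head "glass" (specifically "garden glass"), modifier "quarry".
"garden glass" → head "glass", modifier "garden".
"copper meadow lamp" → head "lamp" (specifically "meadow lamp"), modifier "copper".
"meadow lamp" → head "lamp", modifier "meadow".
Assembled: [[harbor [quarry [garden glass]]] [copper [meadow lamp]]].

[[harbor [quarry [garden glass]]] [copper [meadow lamp]]]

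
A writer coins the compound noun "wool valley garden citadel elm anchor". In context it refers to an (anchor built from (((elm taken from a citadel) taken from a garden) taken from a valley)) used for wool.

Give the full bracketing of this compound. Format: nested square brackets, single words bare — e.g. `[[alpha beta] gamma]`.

[wool [[valley [garden [citadel elm]]] anchor]]

The outermost head in the paraphrase is "anchor" (specifically "valley garden citadel elm anchor"), modified by "wool".
Within "valley garden citadel elm anchor", the head is "anchor" and the modifier is "valley garden citadel elm".
Within "valley garden citadel elm", the head is "elm" (specifically "garden citadel elm") and the modifier is "valley".
Within "garden citadel elm", the head is "elm" (specifically "citadel elm") and the modifier is "garden".
Within "citadel elm", the head is "elm" and the modifier is "citadel".
Assembled: [wool [[valley [garden [citadel elm]]] anchor]].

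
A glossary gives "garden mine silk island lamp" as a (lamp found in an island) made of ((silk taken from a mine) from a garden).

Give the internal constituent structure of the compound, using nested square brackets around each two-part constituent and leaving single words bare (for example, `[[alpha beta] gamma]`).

The outermost head in the paraphrase is "lamp" (specifically "island lamp"), modified by "garden mine silk".
Inside "garden mine silk": head "silk" (specifically "mine silk"), modifier "garden".
Inside "mine silk": head "silk", modifier "mine".
Inside "island lamp": head "lamp", modifier "island".
Assembled: [[garden [mine silk]] [island lamp]].

[[garden [mine silk]] [island lamp]]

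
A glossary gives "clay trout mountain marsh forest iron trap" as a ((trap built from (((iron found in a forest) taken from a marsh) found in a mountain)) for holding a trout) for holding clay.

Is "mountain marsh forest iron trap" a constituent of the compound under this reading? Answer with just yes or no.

The paraphrase groups the words so that "mountain marsh forest iron trap" is one unit: it corresponds to a single parenthesized sub-phrase.
The full structure is [clay [trout [[mountain [marsh [forest iron]]] trap]]], in which [mountain marsh forest iron trap] is a constituent.

yes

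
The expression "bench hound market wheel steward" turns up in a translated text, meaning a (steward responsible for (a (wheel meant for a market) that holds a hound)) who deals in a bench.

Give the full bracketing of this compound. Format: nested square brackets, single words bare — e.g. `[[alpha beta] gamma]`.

[bench [[hound [market wheel]] steward]]

The outermost head in the paraphrase is "steward" (specifically "hound market wheel steward"), modified by "bench".
Inside "hound market wheel steward": head "steward", modifier "hound market wheel".
Inside "hound market wheel": head "wheel" (specifically "market wheel"), modifier "hound".
Inside "market wheel": head "wheel", modifier "market".
So the structure is [bench [[hound [market wheel]] steward]].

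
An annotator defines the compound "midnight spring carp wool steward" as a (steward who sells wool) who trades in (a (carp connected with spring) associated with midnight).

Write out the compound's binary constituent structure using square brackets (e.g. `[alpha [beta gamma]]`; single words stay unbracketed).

[[midnight [spring carp]] [wool steward]]

Whole compound: head "steward" (specifically "wool steward"), modifier "midnight spring carp".
Within "midnight spring carp", the head is "carp" (specifically "spring carp") and the modifier is "midnight".
Within "spring carp", the head is "carp" and the modifier is "spring".
Within "wool steward", the head is "steward" and the modifier is "wool".
So the structure is [[midnight [spring carp]] [wool steward]].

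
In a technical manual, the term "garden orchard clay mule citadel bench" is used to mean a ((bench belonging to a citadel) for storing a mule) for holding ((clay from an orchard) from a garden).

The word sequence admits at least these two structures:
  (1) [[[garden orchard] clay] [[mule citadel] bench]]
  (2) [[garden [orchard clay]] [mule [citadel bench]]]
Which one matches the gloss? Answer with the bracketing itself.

[[garden [orchard clay]] [mule [citadel bench]]]

The paraphrase's head is the "bench" part ("mule citadel bench"); its modifier is "garden orchard clay".
That top-level split, carried through the inner groups, gives [[garden [orchard clay]] [mule [citadel bench]]].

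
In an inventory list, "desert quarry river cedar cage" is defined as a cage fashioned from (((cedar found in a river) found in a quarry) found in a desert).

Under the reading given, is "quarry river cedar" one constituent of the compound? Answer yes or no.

yes

The paraphrase groups the words so that "quarry river cedar" is one unit: it corresponds to a single parenthesized sub-phrase.
The full structure is [[desert [quarry [river cedar]]] cage], in which [quarry river cedar] is a constituent.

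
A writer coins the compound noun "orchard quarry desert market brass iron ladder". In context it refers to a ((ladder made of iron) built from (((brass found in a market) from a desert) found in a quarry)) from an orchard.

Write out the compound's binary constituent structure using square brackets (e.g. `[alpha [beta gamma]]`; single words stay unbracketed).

The outermost head in the paraphrase is "ladder" (specifically "quarry desert market brass iron ladder"), modified by "orchard".
"quarry desert market brass iron ladder" → head "ladder" (specifically "iron ladder"), modifier "quarry desert market brass".
"quarry desert market brass" → head "brass" (specifically "desert market brass"), modifier "quarry".
"desert market brass" → head "brass" (specifically "market brass"), modifier "desert".
"market brass" → head "brass", modifier "market".
"iron ladder" → head "ladder", modifier "iron".
Assembled: [orchard [[quarry [desert [market brass]]] [iron ladder]]].

[orchard [[quarry [desert [market brass]]] [iron ladder]]]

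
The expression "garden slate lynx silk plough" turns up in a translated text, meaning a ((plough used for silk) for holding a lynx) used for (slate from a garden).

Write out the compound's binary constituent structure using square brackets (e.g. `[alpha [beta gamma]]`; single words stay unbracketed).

[[garden slate] [lynx [silk plough]]]

At the top level: head "plough" (specifically "lynx silk plough"); modifier "garden slate".
Within "garden slate", the head is "slate" and the modifier is "garden".
Within "lynx silk plough", the head is "plough" (specifically "silk plough") and the modifier is "lynx".
Within "silk plough", the head is "plough" and the modifier is "silk".
Putting it together: [[garden slate] [lynx [silk plough]]].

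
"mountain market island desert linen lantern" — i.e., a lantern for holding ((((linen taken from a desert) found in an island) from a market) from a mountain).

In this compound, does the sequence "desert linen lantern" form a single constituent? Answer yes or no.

no

The top-level split is [mountain market island desert linen] [lantern]; the full structure is [[mountain [market [island [desert linen]]]] lantern].
"desert linen lantern" straddles a constituent boundary, so it is not a single unit.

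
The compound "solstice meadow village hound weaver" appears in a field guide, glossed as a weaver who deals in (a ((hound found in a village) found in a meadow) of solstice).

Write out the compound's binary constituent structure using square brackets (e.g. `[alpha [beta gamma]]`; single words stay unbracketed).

[[solstice [meadow [village hound]]] weaver]

The outermost head in the paraphrase is "weaver", modified by "solstice meadow village hound".
Inside "solstice meadow village hound": head "hound" (specifically "meadow village hound"), modifier "solstice".
Inside "meadow village hound": head "hound" (specifically "village hound"), modifier "meadow".
Inside "village hound": head "hound", modifier "village".
Putting it together: [[solstice [meadow [village hound]]] weaver].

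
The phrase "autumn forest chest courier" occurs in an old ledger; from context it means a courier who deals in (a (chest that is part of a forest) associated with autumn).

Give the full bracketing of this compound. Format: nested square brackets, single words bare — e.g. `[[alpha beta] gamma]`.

[[autumn [forest chest]] courier]

Overall it is a kind of courier; the modifier is "autumn forest chest".
Within "autumn forest chest", the head is "chest" (specifically "forest chest") and the modifier is "autumn".
Within "forest chest", the head is "chest" and the modifier is "forest".
Assembled: [[autumn [forest chest]] courier].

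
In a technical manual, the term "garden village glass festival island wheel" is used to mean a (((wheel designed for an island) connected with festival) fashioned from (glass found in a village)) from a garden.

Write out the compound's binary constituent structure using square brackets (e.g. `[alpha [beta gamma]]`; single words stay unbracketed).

At the top level: head "wheel" (specifically "village glass festival island wheel"); modifier "garden".
"village glass festival island wheel" → head "wheel" (specifically "festival island wheel"), modifier "village glass".
"village glass" → head "glass", modifier "village".
"festival island wheel" → head "wheel" (specifically "island wheel"), modifier "festival".
"island wheel" → head "wheel", modifier "island".
So the structure is [garden [[village glass] [festival [island wheel]]]].

[garden [[village glass] [festival [island wheel]]]]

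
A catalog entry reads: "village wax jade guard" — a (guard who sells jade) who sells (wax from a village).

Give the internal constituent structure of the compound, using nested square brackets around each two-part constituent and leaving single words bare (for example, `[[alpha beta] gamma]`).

Overall it is a kind of guard (specifically "jade guard"); the modifier is "village wax".
"village wax" → head "wax", modifier "village".
"jade guard" → head "guard", modifier "jade".
So the structure is [[village wax] [jade guard]].

[[village wax] [jade guard]]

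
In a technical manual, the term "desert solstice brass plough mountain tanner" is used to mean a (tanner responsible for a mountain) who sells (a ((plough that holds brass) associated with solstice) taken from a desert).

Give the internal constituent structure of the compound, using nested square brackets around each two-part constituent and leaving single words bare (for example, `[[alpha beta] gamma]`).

[[desert [solstice [brass plough]]] [mountain tanner]]

At the top level: head "tanner" (specifically "mountain tanner"); modifier "desert solstice brass plough".
Inside "desert solstice brass plough": head "plough" (specifically "solstice brass plough"), modifier "desert".
Inside "solstice brass plough": head "plough" (specifically "brass plough"), modifier "solstice".
Inside "brass plough": head "plough", modifier "brass".
Inside "mountain tanner": head "tanner", modifier "mountain".
Putting it together: [[desert [solstice [brass plough]]] [mountain tanner]].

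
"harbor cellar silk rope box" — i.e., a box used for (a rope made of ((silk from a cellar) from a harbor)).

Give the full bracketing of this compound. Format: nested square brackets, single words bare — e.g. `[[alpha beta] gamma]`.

[[[harbor [cellar silk]] rope] box]

Whole compound: head "box", modifier "harbor cellar silk rope".
"harbor cellar silk rope" → head "rope", modifier "harbor cellar silk".
"harbor cellar silk" → head "silk" (specifically "cellar silk"), modifier "harbor".
"cellar silk" → head "silk", modifier "cellar".
So the structure is [[[harbor [cellar silk]] rope] box].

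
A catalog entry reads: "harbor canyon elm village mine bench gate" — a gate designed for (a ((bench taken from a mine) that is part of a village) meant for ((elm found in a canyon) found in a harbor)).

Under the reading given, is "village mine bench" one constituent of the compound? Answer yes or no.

The paraphrase groups the words so that "village mine bench" is one unit: it corresponds to a single parenthesized sub-phrase.
The full structure is [[[harbor [canyon elm]] [village [mine bench]]] gate], in which [village mine bench] is a constituent.

yes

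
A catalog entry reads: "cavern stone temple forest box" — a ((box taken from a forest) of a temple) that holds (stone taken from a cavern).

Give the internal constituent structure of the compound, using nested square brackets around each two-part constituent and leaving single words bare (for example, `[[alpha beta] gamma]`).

Whole compound: head "box" (specifically "temple forest box"), modifier "cavern stone".
"cavern stone" → head "stone", modifier "cavern".
"temple forest box" → head "box" (specifically "forest box"), modifier "temple".
"forest box" → head "box", modifier "forest".
Assembled: [[cavern stone] [temple [forest box]]].

[[cavern stone] [temple [forest box]]]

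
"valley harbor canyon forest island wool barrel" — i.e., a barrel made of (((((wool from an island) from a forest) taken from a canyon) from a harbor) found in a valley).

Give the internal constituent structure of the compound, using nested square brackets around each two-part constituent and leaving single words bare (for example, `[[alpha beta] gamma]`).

[[valley [harbor [canyon [forest [island wool]]]]] barrel]

Whole compound: head "barrel", modifier "valley harbor canyon forest island wool".
"valley harbor canyon forest island wool" → head "wool" (specifically "harbor canyon forest island wool"), modifier "valley".
"harbor canyon forest island wool" → head "wool" (specifically "canyon forest island wool"), modifier "harbor".
"canyon forest island wool" → head "wool" (specifically "forest island wool"), modifier "canyon".
"forest island wool" → head "wool" (specifically "island wool"), modifier "forest".
"island wool" → head "wool", modifier "island".
Assembled: [[valley [harbor [canyon [forest [island wool]]]]] barrel].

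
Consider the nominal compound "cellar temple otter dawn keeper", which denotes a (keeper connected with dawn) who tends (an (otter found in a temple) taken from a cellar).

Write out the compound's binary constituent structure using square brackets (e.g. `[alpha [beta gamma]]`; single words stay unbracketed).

[[cellar [temple otter]] [dawn keeper]]

Whole compound: head "keeper" (specifically "dawn keeper"), modifier "cellar temple otter".
"cellar temple otter" → head "otter" (specifically "temple otter"), modifier "cellar".
"temple otter" → head "otter", modifier "temple".
"dawn keeper" → head "keeper", modifier "dawn".
Putting it together: [[cellar [temple otter]] [dawn keeper]].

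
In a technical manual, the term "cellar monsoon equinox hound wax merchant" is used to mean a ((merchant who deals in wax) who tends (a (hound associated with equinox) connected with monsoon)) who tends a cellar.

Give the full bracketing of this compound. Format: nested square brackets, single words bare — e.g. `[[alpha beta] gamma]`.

[cellar [[monsoon [equinox hound]] [wax merchant]]]

The outermost head in the paraphrase is "merchant" (specifically "monsoon equinox hound wax merchant"), modified by "cellar".
Inside "monsoon equinox hound wax merchant": head "merchant" (specifically "wax merchant"), modifier "monsoon equinox hound".
Inside "monsoon equinox hound": head "hound" (specifically "equinox hound"), modifier "monsoon".
Inside "equinox hound": head "hound", modifier "equinox".
Inside "wax merchant": head "merchant", modifier "wax".
Putting it together: [cellar [[monsoon [equinox hound]] [wax merchant]]].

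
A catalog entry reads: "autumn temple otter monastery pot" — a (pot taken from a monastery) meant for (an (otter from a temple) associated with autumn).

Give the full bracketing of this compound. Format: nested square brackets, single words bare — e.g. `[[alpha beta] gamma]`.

Overall it is a kind of pot (specifically "monastery pot"); the modifier is "autumn temple otter".
"autumn temple otter" → head "otter" (specifically "temple otter"), modifier "autumn".
"temple otter" → head "otter", modifier "temple".
"monastery pot" → head "pot", modifier "monastery".
Assembled: [[autumn [temple otter]] [monastery pot]].

[[autumn [temple otter]] [monastery pot]]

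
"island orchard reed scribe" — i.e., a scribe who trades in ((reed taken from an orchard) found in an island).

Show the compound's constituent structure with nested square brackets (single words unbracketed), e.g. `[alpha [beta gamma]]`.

[[island [orchard reed]] scribe]

At the top level: head "scribe"; modifier "island orchard reed".
Within "island orchard reed", the head is "reed" (specifically "orchard reed") and the modifier is "island".
Within "orchard reed", the head is "reed" and the modifier is "orchard".
Putting it together: [[island [orchard reed]] scribe].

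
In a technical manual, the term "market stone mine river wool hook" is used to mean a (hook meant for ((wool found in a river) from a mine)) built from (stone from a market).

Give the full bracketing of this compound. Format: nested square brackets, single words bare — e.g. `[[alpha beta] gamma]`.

Overall it is a kind of hook (specifically "mine river wool hook"); the modifier is "market stone".
Within "market stone", the head is "stone" and the modifier is "market".
Within "mine river wool hook", the head is "hook" and the modifier is "mine river wool".
Within "mine river wool", the head is "wool" (specifically "river wool") and the modifier is "mine".
Within "river wool", the head is "wool" and the modifier is "river".
Assembled: [[market stone] [[mine [river wool]] hook]].

[[market stone] [[mine [river wool]] hook]]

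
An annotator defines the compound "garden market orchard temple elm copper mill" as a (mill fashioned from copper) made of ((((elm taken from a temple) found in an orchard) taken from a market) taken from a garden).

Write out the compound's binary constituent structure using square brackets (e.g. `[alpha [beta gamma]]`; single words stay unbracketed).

[[garden [market [orchard [temple elm]]]] [copper mill]]

At the top level: head "mill" (specifically "copper mill"); modifier "garden market orchard temple elm".
"garden market orchard temple elm" → head "elm" (specifically "market orchard temple elm"), modifier "garden".
"market orchard temple elm" → head "elm" (specifically "orchard temple elm"), modifier "market".
"orchard temple elm" → head "elm" (specifically "temple elm"), modifier "orchard".
"temple elm" → head "elm", modifier "temple".
"copper mill" → head "mill", modifier "copper".
So the structure is [[garden [market [orchard [temple elm]]]] [copper mill]].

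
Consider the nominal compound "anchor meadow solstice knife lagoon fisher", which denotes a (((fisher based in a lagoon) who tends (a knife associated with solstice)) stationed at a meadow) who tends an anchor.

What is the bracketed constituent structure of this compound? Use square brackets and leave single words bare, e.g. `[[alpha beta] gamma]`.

Overall it is a kind of fisher (specifically "meadow solstice knife lagoon fisher"); the modifier is "anchor".
Within "meadow solstice knife lagoon fisher", the head is "fisher" (specifically "solstice knife lagoon fisher") and the modifier is "meadow".
Within "solstice knife lagoon fisher", the head is "fisher" (specifically "lagoon fisher") and the modifier is "solstice knife".
Within "solstice knife", the head is "knife" and the modifier is "solstice".
Within "lagoon fisher", the head is "fisher" and the modifier is "lagoon".
So the structure is [anchor [meadow [[solstice knife] [lagoon fisher]]]].

[anchor [meadow [[solstice knife] [lagoon fisher]]]]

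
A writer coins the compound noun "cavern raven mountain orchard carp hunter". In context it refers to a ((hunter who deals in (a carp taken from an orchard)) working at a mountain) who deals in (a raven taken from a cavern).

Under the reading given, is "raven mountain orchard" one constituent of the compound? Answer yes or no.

The top-level split is [cavern raven] [mountain orchard carp hunter]; the full structure is [[cavern raven] [mountain [[orchard carp] hunter]]].
"raven mountain orchard" straddles a constituent boundary, so it is not a single unit.

no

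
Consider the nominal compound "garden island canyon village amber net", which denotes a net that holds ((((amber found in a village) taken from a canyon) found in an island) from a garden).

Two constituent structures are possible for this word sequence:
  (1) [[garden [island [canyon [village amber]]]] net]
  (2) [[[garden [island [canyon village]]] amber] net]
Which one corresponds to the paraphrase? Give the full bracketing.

The paraphrase's head is the "net" part ("net"); its modifier is "garden island canyon village amber".
That top-level split, carried through the inner groups, gives [[garden [island [canyon [village amber]]]] net].

[[garden [island [canyon [village amber]]]] net]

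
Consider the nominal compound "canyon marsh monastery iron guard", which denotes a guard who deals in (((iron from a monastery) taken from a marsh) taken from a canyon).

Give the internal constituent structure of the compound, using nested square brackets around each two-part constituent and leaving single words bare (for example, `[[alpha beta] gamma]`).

[[canyon [marsh [monastery iron]]] guard]

Whole compound: head "guard", modifier "canyon marsh monastery iron".
Within "canyon marsh monastery iron", the head is "iron" (specifically "marsh monastery iron") and the modifier is "canyon".
Within "marsh monastery iron", the head is "iron" (specifically "monastery iron") and the modifier is "marsh".
Within "monastery iron", the head is "iron" and the modifier is "monastery".
Putting it together: [[canyon [marsh [monastery iron]]] guard].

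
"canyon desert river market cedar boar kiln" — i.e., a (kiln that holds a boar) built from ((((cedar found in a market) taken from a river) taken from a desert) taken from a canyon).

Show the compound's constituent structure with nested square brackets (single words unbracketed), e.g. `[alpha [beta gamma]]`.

At the top level: head "kiln" (specifically "boar kiln"); modifier "canyon desert river market cedar".
"canyon desert river market cedar" → head "cedar" (specifically "desert river market cedar"), modifier "canyon".
"desert river market cedar" → head "cedar" (specifically "river market cedar"), modifier "desert".
"river market cedar" → head "cedar" (specifically "market cedar"), modifier "river".
"market cedar" → head "cedar", modifier "market".
"boar kiln" → head "kiln", modifier "boar".
Assembled: [[canyon [desert [river [market cedar]]]] [boar kiln]].

[[canyon [desert [river [market cedar]]]] [boar kiln]]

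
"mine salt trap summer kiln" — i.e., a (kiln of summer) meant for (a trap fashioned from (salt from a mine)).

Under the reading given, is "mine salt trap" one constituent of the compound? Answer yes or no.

yes

The paraphrase groups the words so that "mine salt trap" is one unit: it corresponds to a single parenthesized sub-phrase.
The full structure is [[[mine salt] trap] [summer kiln]], in which [mine salt trap] is a constituent.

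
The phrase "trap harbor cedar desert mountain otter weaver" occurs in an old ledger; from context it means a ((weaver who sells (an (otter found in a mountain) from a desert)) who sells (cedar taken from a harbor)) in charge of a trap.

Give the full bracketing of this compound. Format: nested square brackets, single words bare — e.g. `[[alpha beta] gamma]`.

Whole compound: head "weaver" (specifically "harbor cedar desert mountain otter weaver"), modifier "trap".
Inside "harbor cedar desert mountain otter weaver": head "weaver" (specifically "desert mountain otter weaver"), modifier "harbor cedar".
Inside "harbor cedar": head "cedar", modifier "harbor".
Inside "desert mountain otter weaver": head "weaver", modifier "desert mountain otter".
Inside "desert mountain otter": head "otter" (specifically "mountain otter"), modifier "desert".
Inside "mountain otter": head "otter", modifier "mountain".
Assembled: [trap [[harbor cedar] [[desert [mountain otter]] weaver]]].

[trap [[harbor cedar] [[desert [mountain otter]] weaver]]]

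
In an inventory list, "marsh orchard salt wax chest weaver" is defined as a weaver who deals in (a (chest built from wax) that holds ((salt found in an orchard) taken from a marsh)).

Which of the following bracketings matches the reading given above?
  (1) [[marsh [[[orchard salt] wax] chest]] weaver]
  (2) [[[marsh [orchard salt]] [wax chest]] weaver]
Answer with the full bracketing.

The paraphrase's head is the "weaver" part ("weaver"); its modifier is "marsh orchard salt wax chest".
That top-level split, carried through the inner groups, gives [[[marsh [orchard salt]] [wax chest]] weaver].

[[[marsh [orchard salt]] [wax chest]] weaver]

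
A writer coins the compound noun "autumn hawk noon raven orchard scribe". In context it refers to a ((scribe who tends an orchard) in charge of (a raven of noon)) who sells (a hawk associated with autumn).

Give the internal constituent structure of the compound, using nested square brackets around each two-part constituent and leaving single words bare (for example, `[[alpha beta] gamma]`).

[[autumn hawk] [[noon raven] [orchard scribe]]]

At the top level: head "scribe" (specifically "noon raven orchard scribe"); modifier "autumn hawk".
Within "autumn hawk", the head is "hawk" and the modifier is "autumn".
Within "noon raven orchard scribe", the head is "scribe" (specifically "orchard scribe") and the modifier is "noon raven".
Within "noon raven", the head is "raven" and the modifier is "noon".
Within "orchard scribe", the head is "scribe" and the modifier is "orchard".
Assembled: [[autumn hawk] [[noon raven] [orchard scribe]]].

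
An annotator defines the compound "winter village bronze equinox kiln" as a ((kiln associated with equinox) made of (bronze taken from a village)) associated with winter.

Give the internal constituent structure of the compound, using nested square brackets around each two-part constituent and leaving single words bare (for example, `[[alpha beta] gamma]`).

[winter [[village bronze] [equinox kiln]]]

Whole compound: head "kiln" (specifically "village bronze equinox kiln"), modifier "winter".
Within "village bronze equinox kiln", the head is "kiln" (specifically "equinox kiln") and the modifier is "village bronze".
Within "village bronze", the head is "bronze" and the modifier is "village".
Within "equinox kiln", the head is "kiln" and the modifier is "equinox".
Putting it together: [winter [[village bronze] [equinox kiln]]].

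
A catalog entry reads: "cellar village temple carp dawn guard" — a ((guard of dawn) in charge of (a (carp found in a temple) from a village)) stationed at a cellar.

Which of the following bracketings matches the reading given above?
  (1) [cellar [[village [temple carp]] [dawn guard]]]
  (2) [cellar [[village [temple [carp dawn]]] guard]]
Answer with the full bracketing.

[cellar [[village [temple carp]] [dawn guard]]]

The paraphrase's head is the "guard" part ("village temple carp dawn guard"); its modifier is "cellar".
That top-level split, carried through the inner groups, gives [cellar [[village [temple carp]] [dawn guard]]].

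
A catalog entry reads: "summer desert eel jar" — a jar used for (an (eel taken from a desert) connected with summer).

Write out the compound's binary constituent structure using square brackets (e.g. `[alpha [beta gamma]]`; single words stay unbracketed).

[[summer [desert eel]] jar]

Whole compound: head "jar", modifier "summer desert eel".
Within "summer desert eel", the head is "eel" (specifically "desert eel") and the modifier is "summer".
Within "desert eel", the head is "eel" and the modifier is "desert".
Assembled: [[summer [desert eel]] jar].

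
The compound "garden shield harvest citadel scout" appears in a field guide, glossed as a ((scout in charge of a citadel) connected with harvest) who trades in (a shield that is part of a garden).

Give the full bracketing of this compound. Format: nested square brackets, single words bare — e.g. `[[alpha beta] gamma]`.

The outermost head in the paraphrase is "scout" (specifically "harvest citadel scout"), modified by "garden shield".
Within "garden shield", the head is "shield" and the modifier is "garden".
Within "harvest citadel scout", the head is "scout" (specifically "citadel scout") and the modifier is "harvest".
Within "citadel scout", the head is "scout" and the modifier is "citadel".
Assembled: [[garden shield] [harvest [citadel scout]]].

[[garden shield] [harvest [citadel scout]]]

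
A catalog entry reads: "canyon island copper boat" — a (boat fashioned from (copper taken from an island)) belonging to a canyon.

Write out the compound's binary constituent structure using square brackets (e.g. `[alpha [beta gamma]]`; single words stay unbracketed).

[canyon [[island copper] boat]]

Whole compound: head "boat" (specifically "island copper boat"), modifier "canyon".
"island copper boat" → head "boat", modifier "island copper".
"island copper" → head "copper", modifier "island".
Assembled: [canyon [[island copper] boat]].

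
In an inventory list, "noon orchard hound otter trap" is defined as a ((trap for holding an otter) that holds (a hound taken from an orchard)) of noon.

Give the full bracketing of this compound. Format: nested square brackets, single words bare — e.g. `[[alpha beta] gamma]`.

Whole compound: head "trap" (specifically "orchard hound otter trap"), modifier "noon".
Inside "orchard hound otter trap": head "trap" (specifically "otter trap"), modifier "orchard hound".
Inside "orchard hound": head "hound", modifier "orchard".
Inside "otter trap": head "trap", modifier "otter".
Putting it together: [noon [[orchard hound] [otter trap]]].

[noon [[orchard hound] [otter trap]]]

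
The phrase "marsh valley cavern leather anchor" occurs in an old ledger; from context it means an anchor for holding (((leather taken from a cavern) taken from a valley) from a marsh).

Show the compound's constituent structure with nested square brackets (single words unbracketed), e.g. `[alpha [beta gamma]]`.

[[marsh [valley [cavern leather]]] anchor]

Whole compound: head "anchor", modifier "marsh valley cavern leather".
"marsh valley cavern leather" → head "leather" (specifically "valley cavern leather"), modifier "marsh".
"valley cavern leather" → head "leather" (specifically "cavern leather"), modifier "valley".
"cavern leather" → head "leather", modifier "cavern".
Putting it together: [[marsh [valley [cavern leather]]] anchor].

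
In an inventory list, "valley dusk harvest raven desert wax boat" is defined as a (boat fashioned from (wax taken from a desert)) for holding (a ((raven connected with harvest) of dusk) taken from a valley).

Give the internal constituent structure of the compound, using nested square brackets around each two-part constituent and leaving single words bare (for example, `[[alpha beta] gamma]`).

[[valley [dusk [harvest raven]]] [[desert wax] boat]]

Whole compound: head "boat" (specifically "desert wax boat"), modifier "valley dusk harvest raven".
"valley dusk harvest raven" → head "raven" (specifically "dusk harvest raven"), modifier "valley".
"dusk harvest raven" → head "raven" (specifically "harvest raven"), modifier "dusk".
"harvest raven" → head "raven", modifier "harvest".
"desert wax boat" → head "boat", modifier "desert wax".
"desert wax" → head "wax", modifier "desert".
Putting it together: [[valley [dusk [harvest raven]]] [[desert wax] boat]].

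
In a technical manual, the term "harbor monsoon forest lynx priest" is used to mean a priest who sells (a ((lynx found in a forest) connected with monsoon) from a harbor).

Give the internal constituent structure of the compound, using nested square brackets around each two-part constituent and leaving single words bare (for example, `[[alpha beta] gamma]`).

Overall it is a kind of priest; the modifier is "harbor monsoon forest lynx".
"harbor monsoon forest lynx" → head "lynx" (specifically "monsoon forest lynx"), modifier "harbor".
"monsoon forest lynx" → head "lynx" (specifically "forest lynx"), modifier "monsoon".
"forest lynx" → head "lynx", modifier "forest".
Putting it together: [[harbor [monsoon [forest lynx]]] priest].

[[harbor [monsoon [forest lynx]]] priest]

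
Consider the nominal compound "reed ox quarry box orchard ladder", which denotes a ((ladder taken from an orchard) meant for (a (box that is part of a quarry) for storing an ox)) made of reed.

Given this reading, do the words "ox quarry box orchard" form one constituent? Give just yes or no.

no

The top-level split is [reed] [ox quarry box orchard ladder]; the full structure is [reed [[ox [quarry box]] [orchard ladder]]].
"ox quarry box orchard" straddles a constituent boundary, so it is not a single unit.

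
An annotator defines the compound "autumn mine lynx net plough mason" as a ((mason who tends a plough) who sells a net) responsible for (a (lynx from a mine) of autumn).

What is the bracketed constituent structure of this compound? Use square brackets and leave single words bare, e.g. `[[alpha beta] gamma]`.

Whole compound: head "mason" (specifically "net plough mason"), modifier "autumn mine lynx".
Within "autumn mine lynx", the head is "lynx" (specifically "mine lynx") and the modifier is "autumn".
Within "mine lynx", the head is "lynx" and the modifier is "mine".
Within "net plough mason", the head is "mason" (specifically "plough mason") and the modifier is "net".
Within "plough mason", the head is "mason" and the modifier is "plough".
Putting it together: [[autumn [mine lynx]] [net [plough mason]]].

[[autumn [mine lynx]] [net [plough mason]]]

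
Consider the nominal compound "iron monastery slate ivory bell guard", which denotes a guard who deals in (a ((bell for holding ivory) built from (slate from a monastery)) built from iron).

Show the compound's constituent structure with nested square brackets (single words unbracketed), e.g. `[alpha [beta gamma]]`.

Whole compound: head "guard", modifier "iron monastery slate ivory bell".
"iron monastery slate ivory bell" → head "bell" (specifically "monastery slate ivory bell"), modifier "iron".
"monastery slate ivory bell" → head "bell" (specifically "ivory bell"), modifier "monastery slate".
"monastery slate" → head "slate", modifier "monastery".
"ivory bell" → head "bell", modifier "ivory".
Putting it together: [[iron [[monastery slate] [ivory bell]]] guard].

[[iron [[monastery slate] [ivory bell]]] guard]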